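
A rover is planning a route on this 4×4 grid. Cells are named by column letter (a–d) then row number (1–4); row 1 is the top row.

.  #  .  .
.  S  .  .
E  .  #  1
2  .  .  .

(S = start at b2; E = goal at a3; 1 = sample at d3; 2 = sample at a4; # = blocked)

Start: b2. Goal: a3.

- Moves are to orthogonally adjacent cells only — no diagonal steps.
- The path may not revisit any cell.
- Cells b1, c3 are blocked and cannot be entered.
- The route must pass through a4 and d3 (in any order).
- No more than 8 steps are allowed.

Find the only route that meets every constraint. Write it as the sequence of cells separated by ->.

b2 -> c2 -> d2 -> d3 -> d4 -> c4 -> b4 -> a4 -> a3

Any route must reach a4 and d3 and still end at a3 within 8 moves, so the order of the required stops is forced.
Route from b2: right 2 to d2, down 2 to d4, left 3 to a4, up 1 to a3 — 8 moves in all.
Check: all required cells visited; 8 ≤ 8 moves.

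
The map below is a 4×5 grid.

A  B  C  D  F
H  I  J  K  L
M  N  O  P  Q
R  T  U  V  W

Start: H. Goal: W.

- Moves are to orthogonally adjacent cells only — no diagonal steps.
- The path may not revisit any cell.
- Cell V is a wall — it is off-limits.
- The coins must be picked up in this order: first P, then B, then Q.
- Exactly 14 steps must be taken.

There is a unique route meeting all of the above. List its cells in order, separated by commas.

The waypoints must appear in the order P, B, Q, with no cell reused.
Route from H: down to M, 3× right (reaching P), up to K, 2× left (reaching I), up to B, 3× right (reaching F), 3× down (reaching W) — 14 moves in all.
Check: order respected (P at step 4, B at step 8, Q at step 13); 14 moves as required.

H, M, N, O, P, K, J, I, B, C, D, F, L, Q, W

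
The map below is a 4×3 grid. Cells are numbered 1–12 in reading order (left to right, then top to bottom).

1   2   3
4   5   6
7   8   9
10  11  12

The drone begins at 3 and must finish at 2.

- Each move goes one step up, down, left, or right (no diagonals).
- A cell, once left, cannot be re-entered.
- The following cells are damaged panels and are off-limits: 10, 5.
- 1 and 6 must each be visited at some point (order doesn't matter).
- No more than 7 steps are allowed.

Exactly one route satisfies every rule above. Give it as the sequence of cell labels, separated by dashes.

The 7-move cap with required stops at 1, 6 leaves no slack for detours.
Route from 3: 2× down (reaching 9), 2× left (reaching 7), 2× up (reaching 1), right to 2 — 7 moves in all.
Check: all required cells visited; 7 ≤ 7 moves.

3 - 6 - 9 - 8 - 7 - 4 - 1 - 2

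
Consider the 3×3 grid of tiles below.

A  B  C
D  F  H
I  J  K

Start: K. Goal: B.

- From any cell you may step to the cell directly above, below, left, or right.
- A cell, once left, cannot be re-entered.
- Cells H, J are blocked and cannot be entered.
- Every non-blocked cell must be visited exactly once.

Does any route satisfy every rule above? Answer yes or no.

Cell C has only one open neighbour but is neither the start nor the goal, so a Hamiltonian route would have to both enter and leave it through the same neighbour — impossible without revisiting.

no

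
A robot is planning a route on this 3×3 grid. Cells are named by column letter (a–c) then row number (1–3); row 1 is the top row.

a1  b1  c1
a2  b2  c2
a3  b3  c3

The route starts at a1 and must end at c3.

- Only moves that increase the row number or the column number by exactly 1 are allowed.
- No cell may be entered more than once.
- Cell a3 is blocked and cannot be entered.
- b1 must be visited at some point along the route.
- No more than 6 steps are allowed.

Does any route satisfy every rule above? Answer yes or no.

yes

One route that works: a1 → b1 → b2 → b3 → c3.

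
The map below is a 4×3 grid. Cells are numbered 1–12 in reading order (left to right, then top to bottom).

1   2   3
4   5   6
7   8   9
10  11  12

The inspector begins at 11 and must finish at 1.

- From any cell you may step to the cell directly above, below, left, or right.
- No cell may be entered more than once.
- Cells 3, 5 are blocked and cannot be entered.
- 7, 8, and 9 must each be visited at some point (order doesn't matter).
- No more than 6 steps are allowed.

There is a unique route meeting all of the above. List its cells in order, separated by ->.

The budget equals the shortest possible length, so every move has to be on a shortest route through the required cells.
Route from 11: right 1 to 12, up 1 to 9, left 2 to 7, up 2 to 1 — 6 moves in all.
Check: all required cells visited; 6 ≤ 6 moves.

11 -> 12 -> 9 -> 8 -> 7 -> 4 -> 1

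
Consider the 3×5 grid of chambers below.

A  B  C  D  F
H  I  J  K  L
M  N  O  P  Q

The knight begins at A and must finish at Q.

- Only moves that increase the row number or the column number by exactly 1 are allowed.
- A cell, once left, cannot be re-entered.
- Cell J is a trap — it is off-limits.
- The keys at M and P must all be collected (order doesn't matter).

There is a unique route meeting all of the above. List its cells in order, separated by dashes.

Moves only go right or down, so the column and row indices never decrease.
Route from A: 2× down (reaching M), 4× right (reaching Q) — 6 moves in all.
Check: all required cells visited.

A - H - M - N - O - P - Q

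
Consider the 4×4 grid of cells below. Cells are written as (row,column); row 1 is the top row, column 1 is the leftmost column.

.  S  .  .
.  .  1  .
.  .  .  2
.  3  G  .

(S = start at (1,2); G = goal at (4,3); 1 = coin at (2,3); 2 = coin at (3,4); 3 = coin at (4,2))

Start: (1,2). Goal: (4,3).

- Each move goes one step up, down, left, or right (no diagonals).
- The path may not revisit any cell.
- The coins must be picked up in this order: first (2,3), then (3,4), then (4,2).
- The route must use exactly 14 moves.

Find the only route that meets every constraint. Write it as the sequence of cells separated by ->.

(1,2) -> (1,1) -> (2,1) -> (2,2) -> (2,3) -> (1,3) -> (1,4) -> (2,4) -> (3,4) -> (3,3) -> (3,2) -> (3,1) -> (4,1) -> (4,2) -> (4,3)

The waypoints must appear in the order (2,3), (3,4), (4,2), with no cell reused.
Route from (1,2): left to (1,1), down to (2,1), 2× right (reaching (2,3)), up to (1,3), right to (1,4), 2× down (reaching (3,4)), 3× left (reaching (3,1)), down to (4,1), 2× right (reaching (4,3)) — 14 moves in all.
Check: order respected (1 at step 4, 2 at step 8, 3 at step 13); 14 moves as required.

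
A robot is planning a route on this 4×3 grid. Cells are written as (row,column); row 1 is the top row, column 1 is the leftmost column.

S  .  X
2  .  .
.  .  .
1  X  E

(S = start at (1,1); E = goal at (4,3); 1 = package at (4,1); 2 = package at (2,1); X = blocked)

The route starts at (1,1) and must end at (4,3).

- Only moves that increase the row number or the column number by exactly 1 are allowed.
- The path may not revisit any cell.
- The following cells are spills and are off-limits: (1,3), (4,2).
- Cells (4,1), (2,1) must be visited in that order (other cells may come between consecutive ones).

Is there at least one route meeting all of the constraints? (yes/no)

(2,1) lies above (4,1), so going from (4,1) to (2,1) would need an upward move — but moves only go right/down, so (4,1) cannot be visited before (2,1).

no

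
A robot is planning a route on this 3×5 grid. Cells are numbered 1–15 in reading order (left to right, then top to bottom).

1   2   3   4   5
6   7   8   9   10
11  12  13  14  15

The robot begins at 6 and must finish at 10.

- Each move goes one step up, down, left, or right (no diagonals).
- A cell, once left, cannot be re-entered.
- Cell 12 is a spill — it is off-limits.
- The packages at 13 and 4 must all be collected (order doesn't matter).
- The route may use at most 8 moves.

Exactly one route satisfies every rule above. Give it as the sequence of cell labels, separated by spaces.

6 7 8 13 14 9 4 5 10

Any route must reach 13 and 4 and still end at 10 within 8 moves, so the order of the required stops is forced.
Route from 6: right 2 to 8, down 1 to 13, right 1 to 14, up 2 to 4, right 1 to 5, down 1 to 10 — 8 moves in all.
Check: all required cells visited; 8 ≤ 8 moves.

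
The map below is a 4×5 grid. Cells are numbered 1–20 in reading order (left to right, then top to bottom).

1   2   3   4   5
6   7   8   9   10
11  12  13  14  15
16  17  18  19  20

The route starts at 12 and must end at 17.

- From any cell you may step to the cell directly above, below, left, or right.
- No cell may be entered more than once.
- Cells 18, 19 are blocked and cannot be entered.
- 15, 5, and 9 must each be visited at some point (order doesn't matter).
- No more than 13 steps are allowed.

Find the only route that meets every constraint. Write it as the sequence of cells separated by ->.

Any route must reach 15, 5, and 9 and still end at 17 within 13 moves, so the order of the required stops is forced.
Route from 12: right 3 to 15, up 2 to 5, left 1 to 4, down 1 to 9, left 3 to 6, down 2 to 16, right 1 to 17 — 13 moves in all.
Check: all required cells visited; 13 ≤ 13 moves.

12 -> 13 -> 14 -> 15 -> 10 -> 5 -> 4 -> 9 -> 8 -> 7 -> 6 -> 11 -> 16 -> 17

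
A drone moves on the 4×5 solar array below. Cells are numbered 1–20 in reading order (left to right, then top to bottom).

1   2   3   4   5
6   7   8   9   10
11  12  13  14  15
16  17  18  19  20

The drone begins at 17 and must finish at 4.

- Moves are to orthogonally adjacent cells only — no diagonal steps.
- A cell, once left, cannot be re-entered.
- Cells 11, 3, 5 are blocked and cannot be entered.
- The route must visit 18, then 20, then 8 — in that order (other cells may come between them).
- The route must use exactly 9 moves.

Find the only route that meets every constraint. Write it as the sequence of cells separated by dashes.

17 - 18 - 19 - 20 - 15 - 14 - 13 - 8 - 9 - 4

The waypoints must appear in the order 18, 20, 8, with no cell reused.
Route from 17: right 3 to 20, up 1 to 15, left 2 to 13, up 1 to 8, right 1 to 9, up 1 to 4 — 9 moves in all.
Check: order respected (18 at step 1, 20 at step 3, 8 at step 7); 9 moves as required.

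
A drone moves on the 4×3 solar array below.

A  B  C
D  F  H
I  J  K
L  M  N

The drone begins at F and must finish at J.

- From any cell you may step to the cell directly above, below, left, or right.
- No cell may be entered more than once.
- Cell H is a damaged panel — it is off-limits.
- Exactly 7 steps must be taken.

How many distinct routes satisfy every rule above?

Need simple routes of exactly 7 moves from F to J (Manhattan distance 1, so 3 moves are spent on a detour and 3 undoing it).
Enumerating: F B A D I L M J | F D I L M N K J.
That gives 2 routes.

2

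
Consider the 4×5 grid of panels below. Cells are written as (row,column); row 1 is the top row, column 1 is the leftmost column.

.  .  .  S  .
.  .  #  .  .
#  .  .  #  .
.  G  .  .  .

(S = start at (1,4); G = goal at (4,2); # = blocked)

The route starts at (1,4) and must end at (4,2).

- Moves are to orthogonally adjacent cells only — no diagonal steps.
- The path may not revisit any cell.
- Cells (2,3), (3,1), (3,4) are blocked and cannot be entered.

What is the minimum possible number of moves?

The Manhattan distance from (1,4) to (4,2) is |1−4| + |4−2| = 5, so at least 5 moves are needed.
A route of 5 moves achieves this: (1,4) → (1,3) → (1,2) → (2,2) → (3,2) → (4,2).
Since 5 matches the lower bound, it is optimal.

5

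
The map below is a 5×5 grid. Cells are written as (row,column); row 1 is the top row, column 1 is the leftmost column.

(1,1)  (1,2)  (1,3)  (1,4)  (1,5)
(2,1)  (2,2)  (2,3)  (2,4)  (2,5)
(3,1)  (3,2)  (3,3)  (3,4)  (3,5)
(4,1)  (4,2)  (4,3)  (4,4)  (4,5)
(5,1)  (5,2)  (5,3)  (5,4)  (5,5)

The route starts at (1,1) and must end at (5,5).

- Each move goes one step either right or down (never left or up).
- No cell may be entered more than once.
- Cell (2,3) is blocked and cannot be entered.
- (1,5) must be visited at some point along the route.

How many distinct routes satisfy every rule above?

1

A right/down-only route from (1,1) to (5,5) makes exactly 4 down-moves and 4 right-moves in some order.
With no other constraints that would be C(8,4) = 70 routes.
Split at (1,5) and multiply the segment counts (each segment already excludes blocked cells): (1,1)→(1,5): 1; (1,5)→(5,5): 1; product = 1.
That gives 1 route.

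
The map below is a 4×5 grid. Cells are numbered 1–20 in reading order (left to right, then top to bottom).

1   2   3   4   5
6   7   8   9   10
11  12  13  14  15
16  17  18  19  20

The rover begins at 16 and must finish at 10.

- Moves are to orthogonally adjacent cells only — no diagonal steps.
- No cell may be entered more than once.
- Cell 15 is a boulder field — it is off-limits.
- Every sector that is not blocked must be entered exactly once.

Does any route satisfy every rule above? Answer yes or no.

no

Cell 20 has only one open neighbour but is neither the start nor the goal, so a Hamiltonian route would have to both enter and leave it through the same neighbour — impossible without revisiting.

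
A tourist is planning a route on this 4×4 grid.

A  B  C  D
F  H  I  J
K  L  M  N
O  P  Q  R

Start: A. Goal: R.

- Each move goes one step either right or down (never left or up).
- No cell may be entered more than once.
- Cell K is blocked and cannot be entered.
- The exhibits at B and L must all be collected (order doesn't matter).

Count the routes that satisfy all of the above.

A right/down-only route from A to R makes exactly 3 down-moves and 3 right-moves in some order.
With no other constraints that would be C(6,3) = 20 routes.
A monotone route can only reach the required cells in the order B, L, so split there and multiply the segment counts (each segment already excludes blocked cells): A→B: 1; B→L: 1; L→R: 3; product = 3.
That gives 3 routes.

3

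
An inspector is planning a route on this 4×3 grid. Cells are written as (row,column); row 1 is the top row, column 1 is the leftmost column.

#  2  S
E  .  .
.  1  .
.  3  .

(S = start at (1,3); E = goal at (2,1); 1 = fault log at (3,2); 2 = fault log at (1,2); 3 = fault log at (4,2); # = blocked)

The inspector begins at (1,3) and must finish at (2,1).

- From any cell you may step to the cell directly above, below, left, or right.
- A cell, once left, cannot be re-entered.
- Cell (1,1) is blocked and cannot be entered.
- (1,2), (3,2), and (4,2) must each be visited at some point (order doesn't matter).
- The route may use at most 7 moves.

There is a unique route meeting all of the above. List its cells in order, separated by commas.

Any route must reach (1,2), (3,2), and (4,2) and still end at (2,1) within 7 moves, so the order of the required stops is forced.
Route from (1,3): left 1 to (1,2), down 3 to (4,2), left 1 to (4,1), up 2 to (2,1) — 7 moves in all.
Check: all required cells visited; 7 ≤ 7 moves.

(1,3), (1,2), (2,2), (3,2), (4,2), (4,1), (3,1), (2,1)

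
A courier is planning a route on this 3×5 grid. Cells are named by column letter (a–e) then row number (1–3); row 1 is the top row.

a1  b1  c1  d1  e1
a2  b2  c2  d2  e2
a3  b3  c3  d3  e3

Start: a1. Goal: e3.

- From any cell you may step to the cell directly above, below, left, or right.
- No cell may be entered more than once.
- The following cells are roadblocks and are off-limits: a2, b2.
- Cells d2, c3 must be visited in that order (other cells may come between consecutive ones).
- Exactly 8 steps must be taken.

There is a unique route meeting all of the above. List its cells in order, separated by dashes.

a1 - b1 - c1 - d1 - d2 - c2 - c3 - d3 - e3

The waypoints must appear in the order d2, c3, with no cell reused.
Route from a1: 3× right (reaching d1), down to d2, left to c2, down to c3, 2× right (reaching e3) — 8 moves in all.
Check: order respected (d2 at step 4, c3 at step 6); 8 moves as required.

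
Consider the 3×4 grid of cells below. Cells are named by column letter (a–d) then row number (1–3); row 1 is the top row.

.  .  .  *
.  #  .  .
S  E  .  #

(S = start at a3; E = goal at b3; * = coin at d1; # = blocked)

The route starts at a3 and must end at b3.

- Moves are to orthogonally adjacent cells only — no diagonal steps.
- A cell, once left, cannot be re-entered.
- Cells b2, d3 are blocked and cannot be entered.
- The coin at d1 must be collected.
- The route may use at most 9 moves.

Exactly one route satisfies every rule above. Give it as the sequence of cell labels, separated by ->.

The 9-move cap with required stops at d1 leaves no slack for detours.
Route from a3: up 2 to a1, right 3 to d1, down 1 to d2, left 1 to c2, down 1 to c3, left 1 to b3 — 9 moves in all.
Check: all required cells visited; 9 ≤ 9 moves.

a3 -> a2 -> a1 -> b1 -> c1 -> d1 -> d2 -> c2 -> c3 -> b3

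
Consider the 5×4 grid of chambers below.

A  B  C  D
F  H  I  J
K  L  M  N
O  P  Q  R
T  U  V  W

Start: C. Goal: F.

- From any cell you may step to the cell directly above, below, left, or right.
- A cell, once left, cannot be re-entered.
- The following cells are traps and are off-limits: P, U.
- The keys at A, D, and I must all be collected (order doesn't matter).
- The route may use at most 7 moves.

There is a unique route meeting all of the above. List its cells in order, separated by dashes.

The 7-move cap with required stops at A, D, I leaves no slack for detours.
Route from C: right 1 to D, down 1 to J, left 2 to H, up 1 to B, left 1 to A, down 1 to F — 7 moves in all.
Check: all required cells visited; 7 ≤ 7 moves.

C - D - J - I - H - B - A - F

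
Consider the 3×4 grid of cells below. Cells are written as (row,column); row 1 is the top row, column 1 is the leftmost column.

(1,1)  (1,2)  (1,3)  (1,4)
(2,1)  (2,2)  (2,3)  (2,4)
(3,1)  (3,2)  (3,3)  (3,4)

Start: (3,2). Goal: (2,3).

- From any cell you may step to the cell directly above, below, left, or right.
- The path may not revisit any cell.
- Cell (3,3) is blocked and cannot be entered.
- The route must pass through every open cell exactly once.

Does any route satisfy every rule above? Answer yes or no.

Cell (3,4) has only one open neighbour but is neither the start nor the goal, so a Hamiltonian route would have to both enter and leave it through the same neighbour — impossible without revisiting.

no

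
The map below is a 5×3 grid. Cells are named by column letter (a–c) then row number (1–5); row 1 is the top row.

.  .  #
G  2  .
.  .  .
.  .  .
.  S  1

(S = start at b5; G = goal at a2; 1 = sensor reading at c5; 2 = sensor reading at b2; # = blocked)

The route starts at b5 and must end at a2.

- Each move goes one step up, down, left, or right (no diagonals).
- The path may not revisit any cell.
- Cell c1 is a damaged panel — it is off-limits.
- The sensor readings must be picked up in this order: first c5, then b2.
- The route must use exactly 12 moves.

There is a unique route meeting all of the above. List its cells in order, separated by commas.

b5, c5, c4, b4, a4, a3, b3, c3, c2, b2, b1, a1, a2

The waypoints must appear in the order c5, b2, with no cell reused.
Route from b5: right 1 to c5, up 1 to c4, left 2 to a4, up 1 to a3, right 2 to c3, up 1 to c2, left 1 to b2, up 1 to b1, left 1 to a1, down 1 to a2 — 12 moves in all.
Check: order respected (1 at step 1, 2 at step 9); 12 moves as required.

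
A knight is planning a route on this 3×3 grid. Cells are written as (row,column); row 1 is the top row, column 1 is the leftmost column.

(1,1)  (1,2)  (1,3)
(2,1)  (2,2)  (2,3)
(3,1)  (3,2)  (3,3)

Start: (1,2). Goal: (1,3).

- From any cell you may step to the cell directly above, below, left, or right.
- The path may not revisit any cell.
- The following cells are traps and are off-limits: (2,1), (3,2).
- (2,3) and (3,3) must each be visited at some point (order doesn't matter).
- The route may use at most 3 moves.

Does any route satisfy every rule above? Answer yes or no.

(3,3) must be visited but has only one open neighbour ((2,3)), and it is neither the start nor the goal — the route would have to enter and leave through (2,3), re-entering it.

no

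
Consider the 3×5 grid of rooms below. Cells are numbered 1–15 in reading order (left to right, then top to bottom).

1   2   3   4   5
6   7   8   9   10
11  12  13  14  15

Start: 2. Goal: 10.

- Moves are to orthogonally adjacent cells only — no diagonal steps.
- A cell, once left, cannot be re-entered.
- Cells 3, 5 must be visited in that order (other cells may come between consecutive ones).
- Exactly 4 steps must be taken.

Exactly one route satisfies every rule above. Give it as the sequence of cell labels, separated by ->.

2 -> 3 -> 4 -> 5 -> 10

The waypoints must appear in the order 3, 5, with no cell reused.
Route from 2: 3× right (reaching 5), down to 10 — 4 moves in all.
Check: order respected (3 at step 1, 5 at step 3); 4 moves as required.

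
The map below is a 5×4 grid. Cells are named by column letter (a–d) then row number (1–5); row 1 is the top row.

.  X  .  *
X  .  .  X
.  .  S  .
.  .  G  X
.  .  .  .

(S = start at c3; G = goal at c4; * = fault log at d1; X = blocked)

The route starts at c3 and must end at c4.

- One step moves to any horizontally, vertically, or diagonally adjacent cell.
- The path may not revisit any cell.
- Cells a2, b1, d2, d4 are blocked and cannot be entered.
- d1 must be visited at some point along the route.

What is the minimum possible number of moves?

6

Any route passes through d1 somewhere between c3 and c4. Summing Chebyshev distances along the two legs (c3 → d1 → c4) gives a lower bound of 2 + 3 = 5 moves.
The shortest route satisfying every rule uses 6 moves: c3 → b2 → c1 → d1 → c2 → b3 → c4.
The no-revisit rule (legs can't share cells) pushes the minimum above the 5-move bound; an exhaustive check rules out every length from 5 to 5, leaving 6 as the minimum.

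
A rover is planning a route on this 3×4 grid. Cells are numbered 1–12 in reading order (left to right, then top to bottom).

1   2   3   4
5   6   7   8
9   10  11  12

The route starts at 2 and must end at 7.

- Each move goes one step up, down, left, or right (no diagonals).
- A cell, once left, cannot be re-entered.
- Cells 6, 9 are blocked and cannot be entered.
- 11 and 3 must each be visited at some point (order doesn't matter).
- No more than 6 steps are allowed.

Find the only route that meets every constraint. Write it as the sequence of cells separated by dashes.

2 - 3 - 4 - 8 - 12 - 11 - 7

Any route must reach 11 and 3 and still end at 7 within 6 moves, so the order of the required stops is forced.
Route from 2: 2× right (reaching 4), 2× down (reaching 12), left to 11, up to 7 — 6 moves in all.
Check: all required cells visited; 6 ≤ 6 moves.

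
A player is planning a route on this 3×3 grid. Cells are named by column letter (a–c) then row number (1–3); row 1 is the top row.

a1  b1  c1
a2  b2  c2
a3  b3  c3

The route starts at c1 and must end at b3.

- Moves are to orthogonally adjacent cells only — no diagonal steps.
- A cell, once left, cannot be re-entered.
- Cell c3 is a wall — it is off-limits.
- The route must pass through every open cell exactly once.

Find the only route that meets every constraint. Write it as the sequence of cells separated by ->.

c1 -> c2 -> b2 -> b1 -> a1 -> a2 -> a3 -> b3

Need to visit all 8 open cells exactly once, starting at c1 and ending at b3.
Route from c1: down 1 to c2, left 1 to b2, up 1 to b1, left 1 to a1, down 2 to a3, right 1 to b3 — 7 moves in all.
Check: all 8 open cells covered.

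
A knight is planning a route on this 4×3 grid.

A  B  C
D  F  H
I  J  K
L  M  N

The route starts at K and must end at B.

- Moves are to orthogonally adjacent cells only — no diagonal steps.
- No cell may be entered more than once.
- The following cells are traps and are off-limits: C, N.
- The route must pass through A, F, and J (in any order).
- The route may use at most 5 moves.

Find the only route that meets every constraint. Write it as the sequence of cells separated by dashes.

Any route must reach A, F, and J and still end at B within 5 moves, so the order of the required stops is forced.
Route from K: left 1 to J, up 1 to F, left 1 to D, up 1 to A, right 1 to B — 5 moves in all.
Check: all required cells visited; 5 ≤ 5 moves.

K - J - F - D - A - B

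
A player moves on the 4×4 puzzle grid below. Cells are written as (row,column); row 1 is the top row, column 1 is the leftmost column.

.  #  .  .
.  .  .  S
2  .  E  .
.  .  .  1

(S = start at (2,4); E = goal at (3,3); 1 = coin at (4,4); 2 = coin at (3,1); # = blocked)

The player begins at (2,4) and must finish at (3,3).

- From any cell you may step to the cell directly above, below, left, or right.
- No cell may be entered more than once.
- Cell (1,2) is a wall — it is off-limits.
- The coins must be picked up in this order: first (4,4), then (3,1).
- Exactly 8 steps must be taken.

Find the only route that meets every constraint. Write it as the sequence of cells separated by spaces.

The waypoints must appear in the order (4,4), (3,1), with no cell reused.
Route from (2,4): 2× down (reaching (4,4)), 3× left (reaching (4,1)), up to (3,1), 2× right (reaching (3,3)) — 8 moves in all.
Check: order respected (1 at step 2, 2 at step 6); 8 moves as required.

(2,4) (3,4) (4,4) (4,3) (4,2) (4,1) (3,1) (3,2) (3,3)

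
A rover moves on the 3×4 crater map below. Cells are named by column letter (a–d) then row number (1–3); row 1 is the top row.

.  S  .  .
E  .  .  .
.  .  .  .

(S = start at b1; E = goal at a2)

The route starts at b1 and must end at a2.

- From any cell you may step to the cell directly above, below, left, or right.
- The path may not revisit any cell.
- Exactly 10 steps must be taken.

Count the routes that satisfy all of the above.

Need simple routes of exactly 10 moves from b1 to a2 (Manhattan distance 2, so 4 moves are spent on a detour and 4 undoing it).
Enumerating: b1 b2 c2 c1 d1 d2 d3 c3 b3 a3 a2 | b1 c1 d1 d2 d3 c3 c2 b2 b3 a3 a2.
That gives 2 routes.

2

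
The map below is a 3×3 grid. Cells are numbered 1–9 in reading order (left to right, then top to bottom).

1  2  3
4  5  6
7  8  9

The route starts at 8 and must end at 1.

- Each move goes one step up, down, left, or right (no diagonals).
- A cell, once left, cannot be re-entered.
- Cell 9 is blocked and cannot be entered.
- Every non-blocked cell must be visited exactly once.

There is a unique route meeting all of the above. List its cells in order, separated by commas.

Need to visit all 8 open cells exactly once, starting at 8 and ending at 1.
Cell 6 has only two open neighbours (3 and 5), so the path must pass straight through it: one of those is the cell it's entered from and the other is where it exits.
Route from 8: left to 7, up to 4, 2× right (reaching 6), up to 3, 2× left (reaching 1) — 7 moves in all.
Check: all 8 open cells covered.

8, 7, 4, 5, 6, 3, 2, 1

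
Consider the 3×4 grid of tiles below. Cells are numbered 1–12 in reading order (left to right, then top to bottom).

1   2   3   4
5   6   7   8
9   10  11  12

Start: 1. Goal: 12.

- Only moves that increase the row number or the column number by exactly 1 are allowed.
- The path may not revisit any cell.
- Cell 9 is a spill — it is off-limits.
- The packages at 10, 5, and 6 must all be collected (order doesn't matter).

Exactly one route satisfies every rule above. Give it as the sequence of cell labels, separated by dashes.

Moves only go right or down, so the column and row indices never decrease.
Route from 1: down 1 to 5, right 1 to 6, down 1 to 10, right 2 to 12 — 5 moves in all.
Check: all required cells visited.

1 - 5 - 6 - 10 - 11 - 12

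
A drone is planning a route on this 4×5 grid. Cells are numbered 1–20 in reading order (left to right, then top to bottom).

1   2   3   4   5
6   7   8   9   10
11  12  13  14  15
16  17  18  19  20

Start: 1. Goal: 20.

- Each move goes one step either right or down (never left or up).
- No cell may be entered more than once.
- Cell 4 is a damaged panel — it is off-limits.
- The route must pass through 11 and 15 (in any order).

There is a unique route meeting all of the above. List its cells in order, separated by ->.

Moves only go right or down, so the column and row indices never decrease.
Route from 1: down 2 to 11, right 4 to 15, down 1 to 20 — 7 moves in all.
Check: all required cells visited.

1 -> 6 -> 11 -> 12 -> 13 -> 14 -> 15 -> 20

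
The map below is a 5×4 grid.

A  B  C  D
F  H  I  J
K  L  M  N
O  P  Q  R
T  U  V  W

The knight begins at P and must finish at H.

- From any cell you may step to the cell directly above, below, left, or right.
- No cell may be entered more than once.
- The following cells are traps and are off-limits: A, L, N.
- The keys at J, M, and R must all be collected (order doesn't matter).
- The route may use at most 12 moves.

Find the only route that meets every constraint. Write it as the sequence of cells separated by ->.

The 12-move cap with required stops at J, M, R leaves no slack for detours.
Route from P: down to U, 2× right (reaching W), up to R, left to Q, 2× up (reaching I), right to J, up to D, 2× left (reaching B), down to H — 12 moves in all.
Check: all required cells visited; 12 ≤ 12 moves.

P -> U -> V -> W -> R -> Q -> M -> I -> J -> D -> C -> B -> H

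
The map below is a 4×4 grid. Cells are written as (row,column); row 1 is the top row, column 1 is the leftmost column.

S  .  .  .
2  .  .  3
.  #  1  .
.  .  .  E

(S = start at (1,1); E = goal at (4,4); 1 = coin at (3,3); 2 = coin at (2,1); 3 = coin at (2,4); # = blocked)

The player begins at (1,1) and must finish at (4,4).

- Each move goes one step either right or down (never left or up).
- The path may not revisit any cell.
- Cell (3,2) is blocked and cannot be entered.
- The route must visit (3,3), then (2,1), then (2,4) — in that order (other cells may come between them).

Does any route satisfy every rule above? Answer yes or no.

(2,1) lies above (3,3), so going from (3,3) to (2,1) would need an upward move — but moves only go right/down, so (3,3) cannot be visited before (2,1).

no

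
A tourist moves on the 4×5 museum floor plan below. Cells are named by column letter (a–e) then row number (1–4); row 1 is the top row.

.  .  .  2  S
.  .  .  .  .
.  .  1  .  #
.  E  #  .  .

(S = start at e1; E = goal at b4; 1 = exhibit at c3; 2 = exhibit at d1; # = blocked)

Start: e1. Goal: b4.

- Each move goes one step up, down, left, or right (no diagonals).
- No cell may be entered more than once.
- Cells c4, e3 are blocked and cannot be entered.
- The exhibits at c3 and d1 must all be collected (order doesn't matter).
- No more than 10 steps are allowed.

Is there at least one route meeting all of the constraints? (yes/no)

One route that works: e1 → d1 → d2 → d3 → c3 → b3 → b4.

yes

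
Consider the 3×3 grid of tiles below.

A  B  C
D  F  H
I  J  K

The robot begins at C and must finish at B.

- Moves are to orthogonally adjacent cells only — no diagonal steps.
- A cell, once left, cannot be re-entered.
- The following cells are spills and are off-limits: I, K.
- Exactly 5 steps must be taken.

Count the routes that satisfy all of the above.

1

Need simple routes of exactly 5 moves from C to B (Manhattan distance 1, so 2 moves are spent on a detour and 2 undoing it).
Enumerating: C H F D A B.
That gives 1 route.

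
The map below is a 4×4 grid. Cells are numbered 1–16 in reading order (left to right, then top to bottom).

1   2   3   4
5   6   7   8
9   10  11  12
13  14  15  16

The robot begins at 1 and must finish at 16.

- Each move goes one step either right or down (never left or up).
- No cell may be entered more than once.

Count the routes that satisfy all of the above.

20

A right/down-only route from 1 to 16 makes exactly 3 down-moves and 3 right-moves in some order.
With no other constraints that would be C(6,3) = 20 routes.
That gives 20 routes.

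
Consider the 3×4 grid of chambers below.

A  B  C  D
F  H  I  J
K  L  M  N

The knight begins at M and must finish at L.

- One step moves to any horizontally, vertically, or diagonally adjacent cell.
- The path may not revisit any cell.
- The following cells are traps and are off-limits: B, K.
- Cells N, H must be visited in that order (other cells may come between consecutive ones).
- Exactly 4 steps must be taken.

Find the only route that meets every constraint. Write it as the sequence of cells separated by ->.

The waypoints must appear in the order N, H, with no cell reused.
Route from M: right 1 to N, up-left 1 to I, left 1 to H, down 1 to L — 4 moves in all.
Check: order respected (N at step 1, H at step 3); 4 moves as required.

M -> N -> I -> H -> L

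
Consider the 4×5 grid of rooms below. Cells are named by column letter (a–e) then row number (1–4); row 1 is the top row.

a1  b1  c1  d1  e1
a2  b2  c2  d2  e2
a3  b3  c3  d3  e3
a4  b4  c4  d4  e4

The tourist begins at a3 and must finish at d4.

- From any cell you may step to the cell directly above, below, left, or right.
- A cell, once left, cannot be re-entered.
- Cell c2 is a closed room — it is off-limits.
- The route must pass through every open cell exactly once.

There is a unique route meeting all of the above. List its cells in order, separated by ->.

Need to visit all 19 open cells exactly once, starting at a3 and ending at d4.
Cell e4 has only two open neighbours (e3 and d4), so the path must pass straight through it: one of those is the cell it's entered from and the other is where it exits.
Route from a3: down to a4, 2× right (reaching c4), up to c3, left to b3, up to b2, left to a2, up to a1, 4× right (reaching e1), down to e2, left to d2, down to d3, right to e3, down to e4, left to d4 — 18 moves in all.
Check: all 19 open cells covered.

a3 -> a4 -> b4 -> c4 -> c3 -> b3 -> b2 -> a2 -> a1 -> b1 -> c1 -> d1 -> e1 -> e2 -> d2 -> d3 -> e3 -> e4 -> d4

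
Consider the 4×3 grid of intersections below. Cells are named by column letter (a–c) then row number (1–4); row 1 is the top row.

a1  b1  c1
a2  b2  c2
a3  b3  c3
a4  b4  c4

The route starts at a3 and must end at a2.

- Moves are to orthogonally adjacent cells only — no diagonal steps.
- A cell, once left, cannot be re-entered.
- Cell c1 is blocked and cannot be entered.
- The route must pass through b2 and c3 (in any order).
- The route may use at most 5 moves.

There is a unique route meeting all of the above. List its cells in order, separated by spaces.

Any route must reach b2 and c3 and still end at a2 within 5 moves, so the order of the required stops is forced.
Route from a3: right 2 to c3, up 1 to c2, left 2 to a2 — 5 moves in all.
Check: all required cells visited; 5 ≤ 5 moves.

a3 b3 c3 c2 b2 a2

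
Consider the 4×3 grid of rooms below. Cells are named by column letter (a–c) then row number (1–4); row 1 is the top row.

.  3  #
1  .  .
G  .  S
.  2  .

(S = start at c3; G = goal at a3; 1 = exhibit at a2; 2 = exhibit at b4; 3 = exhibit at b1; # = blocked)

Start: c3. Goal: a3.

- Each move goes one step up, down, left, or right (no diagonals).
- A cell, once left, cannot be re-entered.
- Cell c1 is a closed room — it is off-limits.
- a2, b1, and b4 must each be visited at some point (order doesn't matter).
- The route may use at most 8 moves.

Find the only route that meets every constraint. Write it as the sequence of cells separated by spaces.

c3 c4 b4 b3 b2 b1 a1 a2 a3

The 8-move cap with required stops at a2, b1, b4 leaves no slack for detours.
Route from c3: down 1 to c4, left 1 to b4, up 3 to b1, left 1 to a1, down 2 to a3 — 8 moves in all.
Check: all required cells visited; 8 ≤ 8 moves.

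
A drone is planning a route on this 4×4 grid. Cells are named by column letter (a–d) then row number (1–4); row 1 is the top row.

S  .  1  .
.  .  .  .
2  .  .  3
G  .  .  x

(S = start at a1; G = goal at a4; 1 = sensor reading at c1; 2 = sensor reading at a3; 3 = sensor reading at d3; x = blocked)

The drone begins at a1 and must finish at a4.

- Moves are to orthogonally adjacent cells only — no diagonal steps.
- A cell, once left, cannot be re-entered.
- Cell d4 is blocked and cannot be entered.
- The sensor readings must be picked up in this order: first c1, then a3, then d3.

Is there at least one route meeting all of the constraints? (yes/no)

no

Ignoring the required order, 22 revisit-free routes from a1 to a4 pass through all of c1, a3, and d3; the waypoint orders that occur are c1 → d3 → a3 (19); a3 → c1 → d3 (3) — never c1 → a3 → d3.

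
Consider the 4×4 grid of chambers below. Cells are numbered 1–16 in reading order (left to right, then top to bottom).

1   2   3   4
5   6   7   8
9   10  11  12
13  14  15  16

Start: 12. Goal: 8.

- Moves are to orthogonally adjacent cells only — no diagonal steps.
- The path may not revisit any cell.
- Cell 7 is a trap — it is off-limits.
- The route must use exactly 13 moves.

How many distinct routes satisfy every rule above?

Need simple routes of exactly 13 moves from 12 to 8 (Manhattan distance 1, so 6 moves are spent on a detour and 6 undoing it).
Enumerating: 12 16 15 11 10 14 13 9 5 1 2 3 4 8 | 12 16 15 11 10 14 13 9 5 6 2 3 4 8 | 12 16 15 14 13 9 10 6 5 1 2 3 4 8 | 12 11 15 14 13 9 10 6 5 1 2 3 4 8.
That gives 4 routes.

4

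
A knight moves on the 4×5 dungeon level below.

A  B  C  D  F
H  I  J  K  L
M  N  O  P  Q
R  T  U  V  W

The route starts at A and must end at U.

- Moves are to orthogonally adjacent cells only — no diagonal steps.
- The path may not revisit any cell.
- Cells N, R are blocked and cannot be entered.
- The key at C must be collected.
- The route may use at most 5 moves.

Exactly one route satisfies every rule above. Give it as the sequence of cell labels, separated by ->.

The 5-move cap with required stops at C leaves no slack for detours.
Route from A: right 2 to C, down 3 to U — 5 moves in all.
Check: all required cells visited; 5 ≤ 5 moves.

A -> B -> C -> J -> O -> U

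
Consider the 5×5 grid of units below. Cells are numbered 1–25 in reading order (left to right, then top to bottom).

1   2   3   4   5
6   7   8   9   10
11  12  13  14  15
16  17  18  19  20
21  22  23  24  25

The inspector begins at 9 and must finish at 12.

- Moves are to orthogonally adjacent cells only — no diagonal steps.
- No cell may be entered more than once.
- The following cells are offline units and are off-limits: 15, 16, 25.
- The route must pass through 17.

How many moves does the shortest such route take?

Any route passes through 17 somewhere between 9 and 12. Summing Manhattan distances along the two legs (9 → 17 → 12) gives a lower bound of 4 + 1 = 5 moves.
A route of 5 moves achieves this: 9 → 14 → 19 → 18 → 17 → 12.
Since 5 matches the lower bound, it is optimal.

5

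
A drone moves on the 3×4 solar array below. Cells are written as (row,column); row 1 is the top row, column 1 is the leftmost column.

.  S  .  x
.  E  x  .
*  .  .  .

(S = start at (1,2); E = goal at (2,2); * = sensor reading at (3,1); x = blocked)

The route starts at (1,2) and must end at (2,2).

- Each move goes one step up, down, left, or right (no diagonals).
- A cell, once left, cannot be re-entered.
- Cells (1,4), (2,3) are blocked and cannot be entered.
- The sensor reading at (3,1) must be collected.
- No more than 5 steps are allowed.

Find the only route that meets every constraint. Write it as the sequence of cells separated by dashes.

(1,2) - (1,1) - (2,1) - (3,1) - (3,2) - (2,2)

The 5-move cap with required stops at (3,1) leaves no slack for detours.
Route from (1,2): left to (1,1), 2× down (reaching (3,1)), right to (3,2), up to (2,2) — 5 moves in all.
Check: all required cells visited; 5 ≤ 5 moves.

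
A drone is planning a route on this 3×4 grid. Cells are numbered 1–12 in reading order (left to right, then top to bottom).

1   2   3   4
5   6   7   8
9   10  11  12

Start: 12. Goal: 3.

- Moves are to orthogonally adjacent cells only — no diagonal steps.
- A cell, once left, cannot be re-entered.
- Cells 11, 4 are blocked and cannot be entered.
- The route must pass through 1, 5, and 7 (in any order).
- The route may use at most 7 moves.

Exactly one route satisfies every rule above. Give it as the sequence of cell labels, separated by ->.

The 7-move cap with required stops at 1, 5, 7 leaves no slack for detours.
Route from 12: up 1 to 8, left 3 to 5, up 1 to 1, right 2 to 3 — 7 moves in all.
Check: all required cells visited; 7 ≤ 7 moves.

12 -> 8 -> 7 -> 6 -> 5 -> 1 -> 2 -> 3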